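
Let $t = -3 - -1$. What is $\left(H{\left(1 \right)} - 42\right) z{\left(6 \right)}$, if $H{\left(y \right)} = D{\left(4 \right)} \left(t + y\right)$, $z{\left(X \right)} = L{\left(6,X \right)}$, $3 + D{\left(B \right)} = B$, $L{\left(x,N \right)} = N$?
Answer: $-258$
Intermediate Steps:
$D{\left(B \right)} = -3 + B$
$z{\left(X \right)} = X$
$t = -2$ ($t = -3 + 1 = -2$)
$H{\left(y \right)} = -2 + y$ ($H{\left(y \right)} = \left(-3 + 4\right) \left(-2 + y\right) = 1 \left(-2 + y\right) = -2 + y$)
$\left(H{\left(1 \right)} - 42\right) z{\left(6 \right)} = \left(\left(-2 + 1\right) - 42\right) 6 = \left(-1 - 42\right) 6 = \left(-43\right) 6 = -258$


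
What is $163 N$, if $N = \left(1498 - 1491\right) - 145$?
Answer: $-22494$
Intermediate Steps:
$N = -138$ ($N = 7 - 145 = -138$)
$163 N = 163 \left(-138\right) = -22494$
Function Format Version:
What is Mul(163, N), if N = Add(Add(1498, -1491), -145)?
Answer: -22494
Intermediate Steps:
N = -138 (N = Add(7, -145) = -138)
Mul(163, N) = Mul(163, -138) = -22494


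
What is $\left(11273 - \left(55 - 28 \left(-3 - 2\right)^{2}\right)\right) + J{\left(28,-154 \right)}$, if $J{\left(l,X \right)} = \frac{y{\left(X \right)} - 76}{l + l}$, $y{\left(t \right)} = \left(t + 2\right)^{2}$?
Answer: $\frac{172609}{14} \approx 12329.0$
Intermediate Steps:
$y{\left(t \right)} = \left(2 + t\right)^{2}$
$J{\left(l,X \right)} = \frac{-76 + \left(2 + X\right)^{2}}{2 l}$ ($J{\left(l,X \right)} = \frac{\left(2 + X\right)^{2} - 76}{l + l} = \frac{-76 + \left(2 + X\right)^{2}}{2 l}$)
$\left(11273 - \left(55 - 28 \left(-3 - 2\right)^{2}\right)\right) + J{\left(28,-154 \right)} = \left(11273 - \left(55 - 28 \left(-3 - 2\right)^{2}\right)\right) + \frac{-76 + \left(2 - 154\right)^{2}}{2 \cdot 28} = \left(11273 - \left(55 - 28 \left(-5\right)^{2}\right)\right) + \frac{1}{2} \cdot \frac{1}{28} \left(-76 + \left(-152\right)^{2}\right) = \left(11273 + \left(28 \cdot 25 - 55\right)\right) + \frac{1}{2} \cdot \frac{1}{28} \left(-76 + 23104\right) = \left(11273 + \left(700 - 55\right)\right) + \frac{1}{2} \cdot \frac{1}{28} \cdot 23028 = \left(11273 + 645\right) + \frac{5757}{14} = 11918 + \frac{5757}{14} = \frac{172609}{14}$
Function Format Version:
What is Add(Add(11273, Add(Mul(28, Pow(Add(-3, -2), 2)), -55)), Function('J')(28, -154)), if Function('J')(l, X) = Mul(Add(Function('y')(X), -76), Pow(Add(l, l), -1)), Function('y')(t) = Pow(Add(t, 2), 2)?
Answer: Rational(172609, 14) ≈ 12329.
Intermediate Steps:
Function('y')(t) = Pow(Add(2, t), 2)
Function('J')(l, X) = Mul(Rational(1, 2), Pow(l, -1), Add(-76, Pow(Add(2, X), 2))) (Function('J')(l, X) = Mul(Add(Pow(Add(2, X), 2), -76), Pow(Add(l, l), -1)) = Mul(Add(-76, Pow(Add(2, X), 2)), Pow(Mul(2, l), -1)) = Mul(Add(-76, Pow(Add(2, X), 2)), Mul(Rational(1, 2), Pow(l, -1))) = Mul(Rational(1, 2), Pow(l, -1), Add(-76, Pow(Add(2, X), 2))))
Add(Add(11273, Add(Mul(28, Pow(Add(-3, -2), 2)), -55)), Function('J')(28, -154)) = Add(Add(11273, Add(Mul(28, Pow(Add(-3, -2), 2)), -55)), Mul(Rational(1, 2), Pow(28, -1), Add(-76, Pow(Add(2, -154), 2)))) = Add(Add(11273, Add(Mul(28, Pow(-5, 2)), -55)), Mul(Rational(1, 2), Rational(1, 28), Add(-76, Pow(-152, 2)))) = Add(Add(11273, Add(Mul(28, 25), -55)), Mul(Rational(1, 2), Rational(1, 28), Add(-76, 23104))) = Add(Add(11273, Add(700, -55)), Mul(Rational(1, 2), Rational(1, 28), 23028)) = Add(Add(11273, 645), Rational(5757, 14)) = Add(11918, Rational(5757, 14)) = Rational(172609, 14)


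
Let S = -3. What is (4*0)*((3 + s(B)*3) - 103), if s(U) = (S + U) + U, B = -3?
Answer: 0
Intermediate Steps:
s(U) = -3 + 2*U (s(U) = (-3 + U) + U = -3 + 2*U)
(4*0)*((3 + s(B)*3) - 103) = (4*0)*((3 + (-3 + 2*(-3))*3) - 103) = 0*((3 + (-3 - 6)*3) - 103) = 0*((3 - 9*3) - 103) = 0*((3 - 27) - 103) = 0*(-24 - 103) = 0*(-127) = 0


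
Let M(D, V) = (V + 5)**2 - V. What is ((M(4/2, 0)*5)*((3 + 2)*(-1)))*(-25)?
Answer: 15625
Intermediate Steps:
M(D, V) = (5 + V)**2 - V
((M(4/2, 0)*5)*((3 + 2)*(-1)))*(-25) = ((((5 + 0)**2 - 1*0)*5)*((3 + 2)*(-1)))*(-25) = (((5**2 + 0)*5)*(5*(-1)))*(-25) = (((25 + 0)*5)*(-5))*(-25) = ((25*5)*(-5))*(-25) = (125*(-5))*(-25) = -625*(-25) = 15625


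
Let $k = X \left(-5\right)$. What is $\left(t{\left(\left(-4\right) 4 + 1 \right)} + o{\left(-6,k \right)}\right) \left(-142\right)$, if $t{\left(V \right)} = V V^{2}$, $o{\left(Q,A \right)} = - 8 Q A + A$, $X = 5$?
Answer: $653200$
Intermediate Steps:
$k = -25$ ($k = 5 \left(-5\right) = -25$)
$o{\left(Q,A \right)} = A - 8 A Q$ ($o{\left(Q,A \right)} = - 8 A Q + A = A - 8 A Q$)
$t{\left(V \right)} = V^{3}$
$\left(t{\left(\left(-4\right) 4 + 1 \right)} + o{\left(-6,k \right)}\right) \left(-142\right) = \left(\left(\left(-4\right) 4 + 1\right)^{3} - 25 \left(1 - -48\right)\right) \left(-142\right) = \left(\left(-16 + 1\right)^{3} - 25 \left(1 + 48\right)\right) \left(-142\right) = \left(\left(-15\right)^{3} - 1225\right) \left(-142\right) = \left(-3375 - 1225\right) \left(-142\right) = \left(-4600\right) \left(-142\right) = 653200$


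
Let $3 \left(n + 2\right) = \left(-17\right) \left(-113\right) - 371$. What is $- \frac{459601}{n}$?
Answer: $- \frac{1378803}{1544} \approx -893.01$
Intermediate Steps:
$n = \frac{1544}{3}$ ($n = -2 + \frac{\left(-17\right) \left(-113\right) - 371}{3} = -2 + \frac{1921 - 371}{3} = -2 + \frac{1}{3} \cdot 1550 = -2 + \frac{1550}{3} = \frac{1544}{3} \approx 514.67$)
$- \frac{459601}{n} = - \frac{459601}{\frac{1544}{3}} = \left(-459601\right) \frac{3}{1544} = - \frac{1378803}{1544}$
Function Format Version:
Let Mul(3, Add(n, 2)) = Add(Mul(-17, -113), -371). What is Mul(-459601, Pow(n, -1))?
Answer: Rational(-1378803, 1544) ≈ -893.01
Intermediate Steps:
n = Rational(1544, 3) (n = Add(-2, Mul(Rational(1, 3), Add(Mul(-17, -113), -371))) = Add(-2, Mul(Rational(1, 3), Add(1921, -371))) = Add(-2, Mul(Rational(1, 3), 1550)) = Add(-2, Rational(1550, 3)) = Rational(1544, 3) ≈ 514.67)
Mul(-459601, Pow(n, -1)) = Mul(-459601, Pow(Rational(1544, 3), -1)) = Mul(-459601, Rational(3, 1544)) = Rational(-1378803, 1544)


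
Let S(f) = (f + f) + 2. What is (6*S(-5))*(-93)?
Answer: 4464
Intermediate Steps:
S(f) = 2 + 2*f (S(f) = 2*f + 2 = 2 + 2*f)
(6*S(-5))*(-93) = (6*(2 + 2*(-5)))*(-93) = (6*(2 - 10))*(-93) = (6*(-8))*(-93) = -48*(-93) = 4464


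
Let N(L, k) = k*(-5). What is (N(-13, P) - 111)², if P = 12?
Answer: 29241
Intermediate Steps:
N(L, k) = -5*k
(N(-13, P) - 111)² = (-5*12 - 111)² = (-60 - 111)² = (-171)² = 29241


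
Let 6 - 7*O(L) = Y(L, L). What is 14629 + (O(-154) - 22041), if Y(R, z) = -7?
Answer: -51871/7 ≈ -7410.1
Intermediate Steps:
O(L) = 13/7 (O(L) = 6/7 - ⅐*(-7) = 6/7 + 1 = 13/7)
14629 + (O(-154) - 22041) = 14629 + (13/7 - 22041) = 14629 - 154274/7 = -51871/7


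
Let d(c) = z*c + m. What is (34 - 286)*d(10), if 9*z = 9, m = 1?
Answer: -2772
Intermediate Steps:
z = 1 (z = (⅑)*9 = 1)
d(c) = 1 + c (d(c) = 1*c + 1 = c + 1 = 1 + c)
(34 - 286)*d(10) = (34 - 286)*(1 + 10) = -252*11 = -2772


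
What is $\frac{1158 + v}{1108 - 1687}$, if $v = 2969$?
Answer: $- \frac{4127}{579} \approx -7.1278$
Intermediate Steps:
$\frac{1158 + v}{1108 - 1687} = \frac{1158 + 2969}{1108 - 1687} = \frac{4127}{-579} = 4127 \left(- \frac{1}{579}\right) = - \frac{4127}{579}$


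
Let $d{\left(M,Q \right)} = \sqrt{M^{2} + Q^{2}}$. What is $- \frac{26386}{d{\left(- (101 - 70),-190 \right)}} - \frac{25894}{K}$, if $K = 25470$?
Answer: $- \frac{12947}{12735} - \frac{26386 \sqrt{37061}}{37061} \approx -138.08$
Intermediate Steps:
$- \frac{26386}{d{\left(- (101 - 70),-190 \right)}} - \frac{25894}{K} = - \frac{26386}{\sqrt{\left(- (101 - 70)\right)^{2} + \left(-190\right)^{2}}} - \frac{25894}{25470} = - \frac{26386}{\sqrt{\left(\left(-1\right) 31\right)^{2} + 36100}} - \frac{12947}{12735} = - \frac{26386}{\sqrt{\left(-31\right)^{2} + 36100}} - \frac{12947}{12735} = - \frac{26386}{\sqrt{961 + 36100}} - \frac{12947}{12735} = - \frac{26386}{\sqrt{37061}} - \frac{12947}{12735} = - 26386 \frac{\sqrt{37061}}{37061} - \frac{12947}{12735} = - \frac{26386 \sqrt{37061}}{37061} - \frac{12947}{12735} = - \frac{12947}{12735} - \frac{26386 \sqrt{37061}}{37061}$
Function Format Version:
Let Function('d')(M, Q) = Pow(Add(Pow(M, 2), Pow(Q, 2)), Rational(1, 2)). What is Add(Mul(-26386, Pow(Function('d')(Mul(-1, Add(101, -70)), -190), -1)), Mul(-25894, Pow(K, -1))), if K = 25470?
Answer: Add(Rational(-12947, 12735), Mul(Rational(-26386, 37061), Pow(37061, Rational(1, 2)))) ≈ -138.08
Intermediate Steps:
Add(Mul(-26386, Pow(Function('d')(Mul(-1, Add(101, -70)), -190), -1)), Mul(-25894, Pow(K, -1))) = Add(Mul(-26386, Pow(Pow(Add(Pow(Mul(-1, Add(101, -70)), 2), Pow(-190, 2)), Rational(1, 2)), -1)), Mul(-25894, Pow(25470, -1))) = Add(Mul(-26386, Pow(Pow(Add(Pow(Mul(-1, 31), 2), 36100), Rational(1, 2)), -1)), Mul(-25894, Rational(1, 25470))) = Add(Mul(-26386, Pow(Pow(Add(Pow(-31, 2), 36100), Rational(1, 2)), -1)), Rational(-12947, 12735)) = Add(Mul(-26386, Pow(Pow(Add(961, 36100), Rational(1, 2)), -1)), Rational(-12947, 12735)) = Add(Mul(-26386, Pow(Pow(37061, Rational(1, 2)), -1)), Rational(-12947, 12735)) = Add(Mul(-26386, Mul(Rational(1, 37061), Pow(37061, Rational(1, 2)))), Rational(-12947, 12735)) = Add(Mul(Rational(-26386, 37061), Pow(37061, Rational(1, 2))), Rational(-12947, 12735)) = Add(Rational(-12947, 12735), Mul(Rational(-26386, 37061), Pow(37061, Rational(1, 2))))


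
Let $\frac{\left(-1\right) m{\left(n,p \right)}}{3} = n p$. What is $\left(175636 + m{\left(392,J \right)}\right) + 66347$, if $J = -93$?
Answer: $351351$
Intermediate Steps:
$m{\left(n,p \right)} = - 3 n p$
$\left(175636 + m{\left(392,J \right)}\right) + 66347 = \left(175636 - 1176 \left(-93\right)\right) + 66347 = \left(175636 + 109368\right) + 66347 = 285004 + 66347 = 351351$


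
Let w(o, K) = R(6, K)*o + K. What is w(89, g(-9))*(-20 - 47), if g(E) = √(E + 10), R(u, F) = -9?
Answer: 53600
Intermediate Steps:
g(E) = √(10 + E)
w(o, K) = K - 9*o (w(o, K) = -9*o + K = K - 9*o)
w(89, g(-9))*(-20 - 47) = (√(10 - 9) - 9*89)*(-20 - 47) = (√1 - 801)*(-67) = (1 - 801)*(-67) = -800*(-67) = 53600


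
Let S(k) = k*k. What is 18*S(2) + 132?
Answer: 204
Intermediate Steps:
S(k) = k**2
18*S(2) + 132 = 18*2**2 + 132 = 18*4 + 132 = 72 + 132 = 204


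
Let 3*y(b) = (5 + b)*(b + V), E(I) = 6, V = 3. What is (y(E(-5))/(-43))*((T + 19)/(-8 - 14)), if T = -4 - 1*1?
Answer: 21/43 ≈ 0.48837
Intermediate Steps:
T = -5 (T = -4 - 1 = -5)
y(b) = (3 + b)*(5 + b)/3 (y(b) = ((5 + b)*(b + 3))/3 = ((5 + b)*(3 + b))/3 = ((3 + b)*(5 + b))/3 = (3 + b)*(5 + b)/3)
(y(E(-5))/(-43))*((T + 19)/(-8 - 14)) = ((5 + (⅓)*6² + (8/3)*6)/(-43))*((-5 + 19)/(-8 - 14)) = (-(5 + (⅓)*36 + 16)/43)*(14/(-22)) = (-(5 + 12 + 16)/43)*(14*(-1/22)) = -1/43*33*(-7/11) = -33/43*(-7/11) = 21/43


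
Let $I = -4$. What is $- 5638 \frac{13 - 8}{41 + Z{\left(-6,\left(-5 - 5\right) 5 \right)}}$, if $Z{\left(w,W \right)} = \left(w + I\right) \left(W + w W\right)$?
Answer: $\frac{28190}{2459} \approx 11.464$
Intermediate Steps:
$Z{\left(w,W \right)} = \left(-4 + w\right) \left(W + W w\right)$ ($Z{\left(w,W \right)} = \left(w - 4\right) \left(W + w W\right) = \left(-4 + w\right) \left(W + W w\right)$)
$- 5638 \frac{13 - 8}{41 + Z{\left(-6,\left(-5 - 5\right) 5 \right)}} = - 5638 \frac{13 - 8}{41 + \left(-5 - 5\right) 5 \left(-4 + \left(-6\right)^{2} - -18\right)} = - 5638 \frac{5}{41 + \left(-10\right) 5 \left(-4 + 36 + 18\right)} = - 5638 \frac{5}{41 - 2500} = - 5638 \frac{5}{-2459} = - 5638 \cdot 5 \left(- \frac{1}{2459}\right) = \left(-5638\right) \left(- \frac{5}{2459}\right) = \frac{28190}{2459}$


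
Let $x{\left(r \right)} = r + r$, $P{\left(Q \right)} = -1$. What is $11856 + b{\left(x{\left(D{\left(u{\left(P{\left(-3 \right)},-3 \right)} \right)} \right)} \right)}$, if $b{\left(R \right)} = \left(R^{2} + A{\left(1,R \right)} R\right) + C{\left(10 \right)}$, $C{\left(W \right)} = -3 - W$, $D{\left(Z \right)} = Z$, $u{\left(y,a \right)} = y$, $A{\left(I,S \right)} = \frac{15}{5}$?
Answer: $11841$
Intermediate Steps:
$A{\left(I,S \right)} = 3$ ($A{\left(I,S \right)} = 15 \cdot \frac{1}{5} = 3$)
$x{\left(r \right)} = 2 r$
$b{\left(R \right)} = -13 + R^{2} + 3 R$ ($b{\left(R \right)} = \left(R^{2} + 3 R\right) - 13 = -13 + R^{2} + 3 R$)
$11856 + b{\left(x{\left(D{\left(u{\left(P{\left(-3 \right)},-3 \right)} \right)} \right)} \right)} = 11856 + \left(-13 + \left(2 \left(-1\right)\right)^{2} + 3 \cdot 2 \left(-1\right)\right) = 11856 + \left(-13 + \left(-2\right)^{2} + 3 \left(-2\right)\right) = 11856 - 15 = 11841$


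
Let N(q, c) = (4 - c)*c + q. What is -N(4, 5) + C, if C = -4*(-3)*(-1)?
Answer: -11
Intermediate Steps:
N(q, c) = q + c*(4 - c) (N(q, c) = c*(4 - c) + q = q + c*(4 - c))
C = -12 (C = 12*(-1) = -12)
-N(4, 5) + C = -(4 - 1*5**2 + 4*5) - 12 = -(4 - 1*25 + 20) - 12 = -(4 - 25 + 20) - 12 = -1*(-1) - 12 = 1 - 12 = -11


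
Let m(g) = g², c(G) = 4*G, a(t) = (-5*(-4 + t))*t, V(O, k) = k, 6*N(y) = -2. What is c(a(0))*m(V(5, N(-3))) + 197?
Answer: 197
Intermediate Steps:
N(y) = -⅓ (N(y) = (⅙)*(-2) = -⅓)
a(t) = t*(20 - 5*t) (a(t) = (20 - 5*t)*t = t*(20 - 5*t))
c(a(0))*m(V(5, N(-3))) + 197 = (4*(5*0*(4 - 1*0)))*(-⅓)² + 197 = (4*(5*0*(4 + 0)))*(⅑) + 197 = (4*(5*0*4))*(⅑) + 197 = (4*0)*(⅑) + 197 = 0*(⅑) + 197 = 0 + 197 = 197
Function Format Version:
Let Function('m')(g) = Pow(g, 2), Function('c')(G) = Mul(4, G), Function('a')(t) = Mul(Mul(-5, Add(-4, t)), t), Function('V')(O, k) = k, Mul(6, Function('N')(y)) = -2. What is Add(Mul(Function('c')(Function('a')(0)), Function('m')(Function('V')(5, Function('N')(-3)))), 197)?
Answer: 197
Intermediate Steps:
Function('N')(y) = Rational(-1, 3) (Function('N')(y) = Mul(Rational(1, 6), -2) = Rational(-1, 3))
Function('a')(t) = Mul(t, Add(20, Mul(-5, t))) (Function('a')(t) = Mul(Add(20, Mul(-5, t)), t) = Mul(t, Add(20, Mul(-5, t))))
Add(Mul(Function('c')(Function('a')(0)), Function('m')(Function('V')(5, Function('N')(-3)))), 197) = Add(Mul(Mul(4, Mul(5, 0, Add(4, Mul(-1, 0)))), Pow(Rational(-1, 3), 2)), 197) = Add(Mul(Mul(4, Mul(5, 0, Add(4, 0))), Rational(1, 9)), 197) = Add(Mul(Mul(4, Mul(5, 0, 4)), Rational(1, 9)), 197) = Add(Mul(Mul(4, 0), Rational(1, 9)), 197) = Add(Mul(0, Rational(1, 9)), 197) = Add(0, 197) = 197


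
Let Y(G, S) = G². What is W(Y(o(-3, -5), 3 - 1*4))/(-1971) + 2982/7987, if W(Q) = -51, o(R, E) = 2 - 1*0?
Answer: 299279/749637 ≈ 0.39923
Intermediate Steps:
o(R, E) = 2 (o(R, E) = 2 + 0 = 2)
W(Y(o(-3, -5), 3 - 1*4))/(-1971) + 2982/7987 = -51/(-1971) + 2982/7987 = -51*(-1/1971) + 2982*(1/7987) = 17/657 + 426/1141 = 299279/749637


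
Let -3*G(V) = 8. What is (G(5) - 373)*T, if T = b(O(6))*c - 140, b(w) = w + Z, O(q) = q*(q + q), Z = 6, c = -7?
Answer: 773122/3 ≈ 2.5771e+5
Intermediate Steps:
G(V) = -8/3 (G(V) = -⅓*8 = -8/3)
O(q) = 2*q² (O(q) = q*(2*q) = 2*q²)
b(w) = 6 + w (b(w) = w + 6 = 6 + w)
T = -686 (T = (6 + 2*6²)*(-7) - 140 = (6 + 2*36)*(-7) - 140 = (6 + 72)*(-7) - 140 = 78*(-7) - 140 = -546 - 140 = -686)
(G(5) - 373)*T = (-8/3 - 373)*(-686) = -1127/3*(-686) = 773122/3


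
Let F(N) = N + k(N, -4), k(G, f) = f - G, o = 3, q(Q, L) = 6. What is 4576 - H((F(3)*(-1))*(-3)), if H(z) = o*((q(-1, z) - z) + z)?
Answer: 4558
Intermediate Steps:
F(N) = -4 (F(N) = N + (-4 - N) = -4)
H(z) = 18 (H(z) = 3*((6 - z) + z) = 3*6 = 18)
4576 - H((F(3)*(-1))*(-3)) = 4576 - 1*18 = 4576 - 18 = 4558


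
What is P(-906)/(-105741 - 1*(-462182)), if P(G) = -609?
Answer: -609/356441 ≈ -0.0017086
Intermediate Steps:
P(-906)/(-105741 - 1*(-462182)) = -609/(-105741 - 1*(-462182)) = -609/(-105741 + 462182) = -609/356441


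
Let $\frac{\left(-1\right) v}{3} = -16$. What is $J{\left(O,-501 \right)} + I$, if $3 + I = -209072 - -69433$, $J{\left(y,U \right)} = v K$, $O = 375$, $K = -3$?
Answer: $-139786$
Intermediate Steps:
$v = 48$ ($v = \left(-3\right) \left(-16\right) = 48$)
$J{\left(y,U \right)} = -144$ ($J{\left(y,U \right)} = 48 \left(-3\right) = -144$)
$I = -139642$ ($I = -3 - 139639 = -139642$)
$J{\left(O,-501 \right)} + I = -144 - 139642 = -139786$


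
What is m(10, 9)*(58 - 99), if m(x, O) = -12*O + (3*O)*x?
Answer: -6642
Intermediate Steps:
m(x, O) = -12*O + 3*O*x
m(10, 9)*(58 - 99) = (3*9*(-4 + 10))*(58 - 99) = (3*9*6)*(-41) = 162*(-41) = -6642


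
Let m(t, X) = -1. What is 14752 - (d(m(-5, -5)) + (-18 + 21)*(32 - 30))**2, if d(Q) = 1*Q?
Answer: 14727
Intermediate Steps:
d(Q) = Q
14752 - (d(m(-5, -5)) + (-18 + 21)*(32 - 30))**2 = 14752 - (-1 + (-18 + 21)*(32 - 30))**2 = 14752 - (-1 + 3*2)**2 = 14752 - (-1 + 6)**2 = 14752 - 1*5**2 = 14752 - 1*25 = 14752 - 25 = 14727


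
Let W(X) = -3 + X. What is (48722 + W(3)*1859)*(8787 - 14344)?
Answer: -270748154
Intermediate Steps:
(48722 + W(3)*1859)*(8787 - 14344) = (48722 + (-3 + 3)*1859)*(8787 - 14344) = (48722 + 0*1859)*(-5557) = (48722 + 0)*(-5557) = 48722*(-5557) = -270748154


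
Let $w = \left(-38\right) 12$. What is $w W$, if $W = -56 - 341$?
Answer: $181032$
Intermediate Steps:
$w = -456$
$W = -397$ ($W = -56 - 341 = -397$)
$w W = \left(-456\right) \left(-397\right) = 181032$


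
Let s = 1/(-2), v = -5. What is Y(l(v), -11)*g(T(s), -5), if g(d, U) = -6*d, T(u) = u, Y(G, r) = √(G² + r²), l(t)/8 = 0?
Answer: 33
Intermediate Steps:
l(t) = 0 (l(t) = 8*0 = 0)
s = -½ ≈ -0.50000
Y(l(v), -11)*g(T(s), -5) = √(0² + (-11)²)*(-6*(-½)) = √(0 + 121)*3 = √121*3 = 11*3 = 33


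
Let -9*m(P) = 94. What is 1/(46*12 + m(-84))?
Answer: 9/4874 ≈ 0.0018465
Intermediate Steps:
m(P) = -94/9 (m(P) = -1/9*94 = -94/9)
1/(46*12 + m(-84)) = 1/(46*12 - 94/9) = 1/(552 - 94/9) = 1/(4874/9) = 9/4874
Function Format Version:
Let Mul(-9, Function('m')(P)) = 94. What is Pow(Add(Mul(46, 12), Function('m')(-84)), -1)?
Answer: Rational(9, 4874) ≈ 0.0018465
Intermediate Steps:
Function('m')(P) = Rational(-94, 9) (Function('m')(P) = Mul(Rational(-1, 9), 94) = Rational(-94, 9))
Pow(Add(Mul(46, 12), Function('m')(-84)), -1) = Pow(Add(Mul(46, 12), Rational(-94, 9)), -1) = Pow(Add(552, Rational(-94, 9)), -1) = Pow(Rational(4874, 9), -1) = Rational(9, 4874)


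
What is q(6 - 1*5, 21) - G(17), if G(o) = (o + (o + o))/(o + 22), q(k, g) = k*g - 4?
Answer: 204/13 ≈ 15.692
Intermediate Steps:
q(k, g) = -4 + g*k (q(k, g) = g*k - 4 = -4 + g*k)
G(o) = 3*o/(22 + o) (G(o) = (o + 2*o)/(22 + o) = (3*o)/(22 + o) = 3*o/(22 + o))
q(6 - 1*5, 21) - G(17) = (-4 + 21*(6 - 1*5)) - 3*17/(22 + 17) = (-4 + 21*(6 - 5)) - 3*17/39 = (-4 + 21*1) - 3*17/39 = (-4 + 21) - 1*17/13 = 17 - 17/13 = 204/13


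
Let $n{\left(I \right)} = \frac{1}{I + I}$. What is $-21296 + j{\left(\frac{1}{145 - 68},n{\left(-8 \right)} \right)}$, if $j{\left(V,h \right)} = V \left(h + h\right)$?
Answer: $- \frac{13118337}{616} \approx -21296.0$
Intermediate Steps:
$n{\left(I \right)} = \frac{1}{2 I}$
$j{\left(V,h \right)} = 2 V h$ ($j{\left(V,h \right)} = V 2 h = 2 V h$)
$-21296 + j{\left(\frac{1}{145 - 68},n{\left(-8 \right)} \right)} = -21296 + \frac{2 \frac{1}{2 \left(-8\right)}}{145 - 68} = -21296 + \frac{2 \cdot \frac{1}{2} \left(- \frac{1}{8}\right)}{77} = -21296 + 2 \cdot \frac{1}{77} \left(- \frac{1}{16}\right) = -21296 - \frac{1}{616} = - \frac{13118337}{616}$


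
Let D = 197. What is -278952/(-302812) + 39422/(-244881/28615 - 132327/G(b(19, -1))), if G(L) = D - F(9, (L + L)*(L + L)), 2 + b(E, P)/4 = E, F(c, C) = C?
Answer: -26942097067563391/906530782599 ≈ -29720.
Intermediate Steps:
b(E, P) = -8 + 4*E
G(L) = 197 - 4*L² (G(L) = 197 - (L + L)*(L + L) = 197 - 2*L*2*L = 197 - 4*L²)
-278952/(-302812) + 39422/(-244881/28615 - 132327/G(b(19, -1))) = -278952/(-302812) + 39422/(-244881/28615 - 132327/(197 - 4*(-8 + 4*19)²)) = -278952*(-1/302812) + 39422/(-244881*1/28615 - 132327/(197 - 4*(-8 + 76)²)) = 69738/75703 + 39422/(-244881/28615 - 132327/(197 - 4*68²)) = 69738/75703 + 39422/(-244881/28615 - 132327/(197 - 4*4624)) = 69738/75703 + 39422/(-244881/28615 - 132327/(197 - 18496)) = 69738/75703 + 39422/(-244881/28615 - 132327/(-18299)) = 69738/75703 + 39422/(-244881/28615 - 132327*(-1/18299)) = 69738/75703 + 39422/(-244881/28615 + 4563/631) = 69738/75703 + 39422/(-23949666/18056065) = 69738/75703 + 39422*(-18056065/23949666) = 69738/75703 - 355903097215/11974833 = -26942097067563391/906530782599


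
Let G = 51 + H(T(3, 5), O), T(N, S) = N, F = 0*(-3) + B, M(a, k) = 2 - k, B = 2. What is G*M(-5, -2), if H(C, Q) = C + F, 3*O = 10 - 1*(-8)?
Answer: 224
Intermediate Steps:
F = 2 (F = 0*(-3) + 2 = 0 + 2 = 2)
O = 6 (O = (10 - 1*(-8))/3 = (10 + 8)/3 = (⅓)*18 = 6)
H(C, Q) = 2 + C (H(C, Q) = C + 2 = 2 + C)
G = 56 (G = 51 + (2 + 3) = 51 + 5 = 56)
G*M(-5, -2) = 56*(2 - 1*(-2)) = 56*(2 + 2) = 56*4 = 224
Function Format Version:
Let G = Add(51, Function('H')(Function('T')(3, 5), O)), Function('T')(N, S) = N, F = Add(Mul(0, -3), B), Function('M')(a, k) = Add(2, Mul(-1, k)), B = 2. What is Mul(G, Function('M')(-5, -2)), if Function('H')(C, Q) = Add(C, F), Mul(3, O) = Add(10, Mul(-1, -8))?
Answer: 224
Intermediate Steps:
F = 2 (F = Add(Mul(0, -3), 2) = Add(0, 2) = 2)
O = 6 (O = Mul(Rational(1, 3), Add(10, Mul(-1, -8))) = Mul(Rational(1, 3), Add(10, 8)) = Mul(Rational(1, 3), 18) = 6)
Function('H')(C, Q) = Add(2, C) (Function('H')(C, Q) = Add(C, 2) = Add(2, C))
G = 56 (G = Add(51, Add(2, 3)) = Add(51, 5) = 56)
Mul(G, Function('M')(-5, -2)) = Mul(56, Add(2, Mul(-1, -2))) = Mul(56, Add(2, 2)) = Mul(56, 4) = 224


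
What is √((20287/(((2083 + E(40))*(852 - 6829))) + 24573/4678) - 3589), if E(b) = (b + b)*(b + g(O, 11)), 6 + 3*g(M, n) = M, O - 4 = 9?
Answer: 5*I*√30175091758435648847107114/458802302054 ≈ 59.864*I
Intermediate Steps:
O = 13 (O = 4 + 9 = 13)
g(M, n) = -2 + M/3
E(b) = 2*b*(7/3 + b) (E(b) = (b + b)*(b + (-2 + (⅓)*13)) = (2*b)*(b + (-2 + 13/3)) = (2*b)*(b + 7/3) = (2*b)*(7/3 + b) = 2*b*(7/3 + b))
√((20287/(((2083 + E(40))*(852 - 6829))) + 24573/4678) - 3589) = √((20287/(((2083 + (⅔)*40*(7 + 3*40))*(852 - 6829))) + 24573/4678) - 3589) = √((20287/(((2083 + (⅔)*40*(7 + 120))*(-5977))) + 24573*(1/4678)) - 3589) = √((20287/(((2083 + (⅔)*40*127)*(-5977))) + 24573/4678) - 3589) = √((20287/(((2083 + 10160/3)*(-5977))) + 24573/4678) - 3589) = √((20287/(((16409/3)*(-5977))) + 24573/4678) - 3589) = √((20287/(-98076593/3) + 24573/4678) - 3589) = √((20287*(-3/98076593) + 24573/4678) - 3589) = √((-60861/98076593 + 24573/4678) - 3589) = √(2409751412031/458802302054 - 3589) = √(-1644231710659775/458802302054) = 5*I*√30175091758435648847107114/458802302054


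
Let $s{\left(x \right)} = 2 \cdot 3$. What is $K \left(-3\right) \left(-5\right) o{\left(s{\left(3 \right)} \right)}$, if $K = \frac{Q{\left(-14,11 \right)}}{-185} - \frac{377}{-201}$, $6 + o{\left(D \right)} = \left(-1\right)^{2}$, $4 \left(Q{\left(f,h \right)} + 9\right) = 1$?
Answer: $- \frac{1430075}{9916} \approx -144.22$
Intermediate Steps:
$Q{\left(f,h \right)} = - \frac{35}{4}$ ($Q{\left(f,h \right)} = -9 + \frac{1}{4} \cdot 1 = -9 + \frac{1}{4} = - \frac{35}{4}$)
$s{\left(x \right)} = 6$
$o{\left(D \right)} = -5$ ($o{\left(D \right)} = -6 + \left(-1\right)^{2} = -6 + 1 = -5$)
$K = \frac{57203}{29748}$ ($K = - \frac{35}{4 \left(-185\right)} - \frac{377}{-201} = \left(- \frac{35}{4}\right) \left(- \frac{1}{185}\right) - - \frac{377}{201} = \frac{7}{148} + \frac{377}{201} = \frac{57203}{29748} \approx 1.9229$)
$K \left(-3\right) \left(-5\right) o{\left(s{\left(3 \right)} \right)} = \frac{57203 \left(-3\right) \left(-5\right) \left(-5\right)}{29748} = \frac{57203 \cdot 15 \left(-5\right)}{29748} = \frac{57203}{29748} \left(-75\right) = - \frac{1430075}{9916}$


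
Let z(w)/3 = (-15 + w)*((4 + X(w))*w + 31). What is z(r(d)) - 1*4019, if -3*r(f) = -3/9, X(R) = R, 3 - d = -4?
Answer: -1318049/243 ≈ -5424.1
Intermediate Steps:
d = 7 (d = 3 - 1*(-4) = 3 + 4 = 7)
r(f) = 1/9 (r(f) = -(-1)/9 = -1/3*(-1/3) = 1/9)
z(w) = 3*(-15 + w)*(31 + w*(4 + w)) (z(w) = 3*((-15 + w)*((4 + w)*w + 31)) = 3*((-15 + w)*(w*(4 + w) + 31)) = 3*((-15 + w)*(31 + w*(4 + w))) = 3*(-15 + w)*(31 + w*(4 + w)))
z(r(d)) - 1*4019 = (-1395 - 87*1/9 - 33*(1/9)**2 + 3*(1/9)**3) - 1*4019 = (-1395 - 29/3 - 33*1/81 + 3*(1/729)) - 4019 = (-1395 - 29/3 - 11/27 + 1/243) - 4019 = -341432/243 - 4019 = -1318049/243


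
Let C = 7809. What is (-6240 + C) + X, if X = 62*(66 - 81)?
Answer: 639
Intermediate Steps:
X = -930 (X = 62*(-15) = -930)
(-6240 + C) + X = (-6240 + 7809) - 930 = 1569 - 930 = 639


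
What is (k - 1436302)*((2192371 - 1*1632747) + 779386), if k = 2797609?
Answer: 1822803686070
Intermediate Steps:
(k - 1436302)*((2192371 - 1*1632747) + 779386) = (2797609 - 1436302)*((2192371 - 1*1632747) + 779386) = 1361307*((2192371 - 1632747) + 779386) = 1361307*(559624 + 779386) = 1361307*1339010 = 1822803686070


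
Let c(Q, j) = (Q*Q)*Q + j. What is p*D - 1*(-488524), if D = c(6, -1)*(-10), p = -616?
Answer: 1812924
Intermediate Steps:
c(Q, j) = j + Q**3 (c(Q, j) = Q**2*Q + j = Q**3 + j = j + Q**3)
D = -2150 (D = (-1 + 6**3)*(-10) = (-1 + 216)*(-10) = 215*(-10) = -2150)
p*D - 1*(-488524) = -616*(-2150) - 1*(-488524) = 1324400 + 488524 = 1812924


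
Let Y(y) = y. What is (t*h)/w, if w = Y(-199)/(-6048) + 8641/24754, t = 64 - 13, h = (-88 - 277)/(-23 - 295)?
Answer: 232241037840/1515450571 ≈ 153.25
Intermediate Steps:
h = 365/318 (h = -365/(-318) = -365*(-1/318) = 365/318 ≈ 1.1478)
t = 51
w = 28593407/74856096 (w = -199/(-6048) + 8641/24754 = -199*(-1/6048) + 8641*(1/24754) = 199/6048 + 8641/24754 = 28593407/74856096 ≈ 0.38198)
(t*h)/w = (51*(365/318))/(28593407/74856096) = (6205/106)*(74856096/28593407) = 232241037840/1515450571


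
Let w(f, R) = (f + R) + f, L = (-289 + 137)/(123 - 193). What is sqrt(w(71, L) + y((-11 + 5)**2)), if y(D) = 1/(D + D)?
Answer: sqrt(25434290)/420 ≈ 12.008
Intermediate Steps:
L = 76/35 (L = -152/(-70) = -152*(-1/70) = 76/35 ≈ 2.1714)
w(f, R) = R + 2*f (w(f, R) = (R + f) + f = R + 2*f)
y(D) = 1/(2*D)
sqrt(w(71, L) + y((-11 + 5)**2)) = sqrt((76/35 + 2*71) + 1/(2*((-11 + 5)**2))) = sqrt((76/35 + 142) + 1/(2*((-6)**2))) = sqrt(5046/35 + (1/2)/36) = sqrt(5046/35 + (1/2)*(1/36)) = sqrt(5046/35 + 1/72) = sqrt(363347/2520) = sqrt(25434290)/420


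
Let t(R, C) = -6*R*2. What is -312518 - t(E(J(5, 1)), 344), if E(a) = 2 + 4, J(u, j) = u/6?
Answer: -312446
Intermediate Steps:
J(u, j) = u/6 (J(u, j) = u*(1/6) = u/6)
E(a) = 6
t(R, C) = -12*R
-312518 - t(E(J(5, 1)), 344) = -312518 - (-12)*6 = -312518 - 1*(-72) = -312518 + 72 = -312446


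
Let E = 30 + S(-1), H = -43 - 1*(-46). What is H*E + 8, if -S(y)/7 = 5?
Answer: -7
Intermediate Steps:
S(y) = -35 (S(y) = -7*5 = -35)
H = 3 (H = -43 + 46 = 3)
E = -5 (E = 30 - 35 = -5)
H*E + 8 = 3*(-5) + 8 = -15 + 8 = -7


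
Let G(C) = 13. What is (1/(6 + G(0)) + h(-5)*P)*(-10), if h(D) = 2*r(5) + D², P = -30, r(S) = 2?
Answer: 165290/19 ≈ 8699.5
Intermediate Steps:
h(D) = 4 + D² (h(D) = 2*2 + D² = 4 + D²)
(1/(6 + G(0)) + h(-5)*P)*(-10) = (1/(6 + 13) + (4 + (-5)²)*(-30))*(-10) = (1/19 + (4 + 25)*(-30))*(-10) = (1/19 + 29*(-30))*(-10) = (1/19 - 870)*(-10) = -16529/19*(-10) = 165290/19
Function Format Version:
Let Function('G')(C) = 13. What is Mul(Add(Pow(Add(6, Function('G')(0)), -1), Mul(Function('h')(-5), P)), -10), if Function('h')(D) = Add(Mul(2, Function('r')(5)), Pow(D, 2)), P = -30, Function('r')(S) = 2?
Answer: Rational(165290, 19) ≈ 8699.5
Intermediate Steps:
Function('h')(D) = Add(4, Pow(D, 2)) (Function('h')(D) = Add(Mul(2, 2), Pow(D, 2)) = Add(4, Pow(D, 2)))
Mul(Add(Pow(Add(6, Function('G')(0)), -1), Mul(Function('h')(-5), P)), -10) = Mul(Add(Pow(Add(6, 13), -1), Mul(Add(4, Pow(-5, 2)), -30)), -10) = Mul(Add(Pow(19, -1), Mul(Add(4, 25), -30)), -10) = Mul(Add(Rational(1, 19), Mul(29, -30)), -10) = Mul(Add(Rational(1, 19), -870), -10) = Mul(Rational(-16529, 19), -10) = Rational(165290, 19)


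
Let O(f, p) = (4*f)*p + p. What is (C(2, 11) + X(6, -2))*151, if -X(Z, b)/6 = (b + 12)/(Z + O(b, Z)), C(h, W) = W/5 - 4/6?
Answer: 2416/5 ≈ 483.20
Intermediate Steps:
C(h, W) = -⅔ + W/5 (C(h, W) = W*(⅕) - 4*⅙ = W/5 - ⅔ = -⅔ + W/5)
O(f, p) = p + 4*f*p (O(f, p) = 4*f*p + p = p + 4*f*p)
X(Z, b) = -6*(12 + b)/(Z + Z*(1 + 4*b)) (X(Z, b) = -6*(b + 12)/(Z + Z*(1 + 4*b)) = -6*(12 + b)/(Z + Z*(1 + 4*b)))
(C(2, 11) + X(6, -2))*151 = ((-⅔ + (⅕)*11) + 3*(-12 - 1*(-2))/(6*(1 + 2*(-2))))*151 = ((-⅔ + 11/5) + 3*(⅙)*(-12 + 2)/(1 - 4))*151 = (23/15 + 3*(⅙)*(-10)/(-3))*151 = (23/15 + 3*(⅙)*(-⅓)*(-10))*151 = (23/15 + 5/3)*151 = (16/5)*151 = 2416/5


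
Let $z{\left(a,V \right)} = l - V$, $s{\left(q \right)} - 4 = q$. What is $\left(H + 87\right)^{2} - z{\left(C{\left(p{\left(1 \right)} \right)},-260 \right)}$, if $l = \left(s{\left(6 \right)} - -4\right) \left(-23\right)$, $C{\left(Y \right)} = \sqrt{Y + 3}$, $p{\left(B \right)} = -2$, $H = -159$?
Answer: $5246$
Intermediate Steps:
$s{\left(q \right)} = 4 + q$
$C{\left(Y \right)} = \sqrt{3 + Y}$
$l = -322$ ($l = \left(\left(4 + 6\right) - -4\right) \left(-23\right) = \left(10 + 4\right) \left(-23\right) = 14 \left(-23\right) = -322$)
$z{\left(a,V \right)} = -322 - V$
$\left(H + 87\right)^{2} - z{\left(C{\left(p{\left(1 \right)} \right)},-260 \right)} = \left(-159 + 87\right)^{2} - \left(-322 - -260\right) = \left(-72\right)^{2} - \left(-322 + 260\right) = 5184 - -62 = 5184 + 62 = 5246$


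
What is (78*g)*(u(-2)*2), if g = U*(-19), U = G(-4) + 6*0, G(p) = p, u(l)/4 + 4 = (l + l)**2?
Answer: 569088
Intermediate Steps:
u(l) = -16 + 16*l**2 (u(l) = -16 + 4*(l + l)**2 = -16 + 4*(2*l)**2 = -16 + 4*(4*l**2) = -16 + 16*l**2)
U = -4 (U = -4 + 6*0 = -4 + 0 = -4)
g = 76 (g = -4*(-19) = 76)
(78*g)*(u(-2)*2) = (78*76)*((-16 + 16*(-2)**2)*2) = 5928*((-16 + 16*4)*2) = 5928*((-16 + 64)*2) = 5928*(48*2) = 5928*96 = 569088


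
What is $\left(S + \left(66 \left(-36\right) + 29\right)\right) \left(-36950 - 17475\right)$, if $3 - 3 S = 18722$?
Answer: $\frac{1401988000}{3} \approx 4.6733 \cdot 10^{8}$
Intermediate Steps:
$S = - \frac{18719}{3}$ ($S = 1 - \frac{18722}{3} = - \frac{18719}{3} \approx -6239.7$)
$\left(S + \left(66 \left(-36\right) + 29\right)\right) \left(-36950 - 17475\right) = \left(- \frac{18719}{3} + \left(66 \left(-36\right) + 29\right)\right) \left(-36950 - 17475\right) = \left(- \frac{18719}{3} + \left(-2376 + 29\right)\right) \left(-54425\right) = \left(- \frac{18719}{3} - 2347\right) \left(-54425\right) = \left(- \frac{25760}{3}\right) \left(-54425\right) = \frac{1401988000}{3}$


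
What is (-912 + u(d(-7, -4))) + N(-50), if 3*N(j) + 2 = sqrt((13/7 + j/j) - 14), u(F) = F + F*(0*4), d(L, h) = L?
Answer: -2759/3 + I*sqrt(546)/21 ≈ -919.67 + 1.1127*I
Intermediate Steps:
u(F) = F (u(F) = F + F*0 = F + 0 = F)
N(j) = -2/3 + I*sqrt(546)/21 (N(j) = -2/3 + sqrt((13/7 + j/j) - 14)/3 = -2/3 + sqrt((13*(1/7) + 1) - 14)/3 = -2/3 + sqrt((13/7 + 1) - 14)/3 = -2/3 + sqrt(20/7 - 14)/3 = -2/3 + sqrt(-78/7)/3 = -2/3 + (I*sqrt(546)/7)/3 = -2/3 + I*sqrt(546)/21)
(-912 + u(d(-7, -4))) + N(-50) = (-912 - 7) + (-2/3 + I*sqrt(546)/21) = -919 + (-2/3 + I*sqrt(546)/21) = -2759/3 + I*sqrt(546)/21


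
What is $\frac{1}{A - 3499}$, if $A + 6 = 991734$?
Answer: $\frac{1}{988229} \approx 1.0119 \cdot 10^{-6}$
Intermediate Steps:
$A = 991728$ ($A = -6 + 991734 = 991728$)
$\frac{1}{A - 3499} = \frac{1}{991728 - 3499} = \frac{1}{988229}$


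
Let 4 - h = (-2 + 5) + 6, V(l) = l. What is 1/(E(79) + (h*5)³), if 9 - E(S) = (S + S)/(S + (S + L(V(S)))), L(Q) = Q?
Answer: -3/46850 ≈ -6.4034e-5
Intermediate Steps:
h = -5 (h = 4 - ((-2 + 5) + 6) = 4 - (3 + 6) = 4 - 1*9 = 4 - 9 = -5)
E(S) = 25/3 (E(S) = 9 - (S + S)/(S + (S + S)) = 9 - 2*S/(S + 2*S) = 9 - 2*S/(3*S) = 9 - 2*S*1/(3*S) = 9 - 1*⅔ = 9 - ⅔ = 25/3)
1/(E(79) + (h*5)³) = 1/(25/3 + (-5*5)³) = 1/(25/3 + (-25)³) = 1/(25/3 - 15625) = 1/(-46850/3) = -3/46850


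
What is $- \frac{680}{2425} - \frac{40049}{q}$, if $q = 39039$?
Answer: $- \frac{24733069}{18933915} \approx -1.3063$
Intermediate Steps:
$- \frac{680}{2425} - \frac{40049}{q} = - \frac{680}{2425} - \frac{40049}{39039} = \left(-680\right) \frac{1}{2425} - \frac{40049}{39039} = - \frac{136}{485} - \frac{40049}{39039} = - \frac{24733069}{18933915}$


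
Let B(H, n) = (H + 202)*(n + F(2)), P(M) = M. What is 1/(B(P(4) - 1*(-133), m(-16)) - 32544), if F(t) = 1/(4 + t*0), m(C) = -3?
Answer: -4/133905 ≈ -2.9872e-5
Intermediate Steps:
F(t) = 1/4 (F(t) = 1/(4 + 0) = 1/4)
B(H, n) = (202 + H)*(1/4 + n) (B(H, n) = (H + 202)*(n + 1/4) = (202 + H)*(1/4 + n))
1/(B(P(4) - 1*(-133), m(-16)) - 32544) = 1/((101/2 + 202*(-3) + (4 - 1*(-133))/4 + (4 - 1*(-133))*(-3)) - 32544) = 1/((101/2 - 606 + (4 + 133)/4 + (4 + 133)*(-3)) - 32544) = 1/((101/2 - 606 + (1/4)*137 + 137*(-3)) - 32544) = 1/((101/2 - 606 + 137/4 - 411) - 32544) = 1/(-3729/4 - 32544) = 1/(-133905/4) = -4/133905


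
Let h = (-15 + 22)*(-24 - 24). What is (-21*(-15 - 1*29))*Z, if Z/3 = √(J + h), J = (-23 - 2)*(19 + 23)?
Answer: 8316*I*√154 ≈ 1.032e+5*I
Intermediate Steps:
J = -1050 (J = -25*42 = -1050)
h = -336 (h = 7*(-48) = -336)
Z = 9*I*√154 (Z = 3*√(-1050 - 336) = 3*√(-1386) = 3*(3*I*√154) = 9*I*√154 ≈ 111.69*I)
(-21*(-15 - 1*29))*Z = (-21*(-15 - 1*29))*(9*I*√154) = (-21*(-15 - 29))*(9*I*√154) = (-21*(-44))*(9*I*√154) = 924*(9*I*√154) = 8316*I*√154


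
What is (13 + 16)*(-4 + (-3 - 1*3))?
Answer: -290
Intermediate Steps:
(13 + 16)*(-4 + (-3 - 1*3)) = 29*(-4 + (-3 - 3)) = 29*(-4 - 6) = 29*(-10) = -290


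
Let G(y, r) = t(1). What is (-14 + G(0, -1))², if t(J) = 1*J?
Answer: 169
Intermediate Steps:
t(J) = J
G(y, r) = 1
(-14 + G(0, -1))² = (-14 + 1)² = (-13)² = 169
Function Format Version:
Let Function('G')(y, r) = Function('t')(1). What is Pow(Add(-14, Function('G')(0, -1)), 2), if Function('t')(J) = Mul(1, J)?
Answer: 169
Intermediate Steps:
Function('t')(J) = J
Function('G')(y, r) = 1
Pow(Add(-14, Function('G')(0, -1)), 2) = Pow(Add(-14, 1), 2) = Pow(-13, 2) = 169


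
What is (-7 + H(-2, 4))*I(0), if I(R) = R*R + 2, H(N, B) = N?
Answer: -18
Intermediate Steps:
I(R) = 2 + R**2 (I(R) = R**2 + 2 = 2 + R**2)
(-7 + H(-2, 4))*I(0) = (-7 - 2)*(2 + 0**2) = -9*(2 + 0) = -9*2 = -18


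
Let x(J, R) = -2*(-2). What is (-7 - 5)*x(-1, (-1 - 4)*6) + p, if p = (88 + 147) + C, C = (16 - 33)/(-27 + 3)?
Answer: 4505/24 ≈ 187.71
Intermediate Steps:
x(J, R) = 4
C = 17/24 (C = -17/(-24) = -17*(-1/24) = 17/24 ≈ 0.70833)
p = 5657/24 (p = (88 + 147) + 17/24 = 235 + 17/24 = 5657/24 ≈ 235.71)
(-7 - 5)*x(-1, (-1 - 4)*6) + p = (-7 - 5)*4 + 5657/24 = -12*4 + 5657/24 = -48 + 5657/24 = 4505/24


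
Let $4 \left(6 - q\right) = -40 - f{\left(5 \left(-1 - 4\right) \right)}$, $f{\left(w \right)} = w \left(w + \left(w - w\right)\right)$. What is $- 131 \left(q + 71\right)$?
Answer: $- \frac{127463}{4} \approx -31866.0$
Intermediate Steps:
$f{\left(w \right)} = w^{2}$ ($f{\left(w \right)} = w \left(w + 0\right) = w w = w^{2}$)
$q = \frac{689}{4}$ ($q = 6 - \frac{-40 - \left(5 \left(-1 - 4\right)\right)^{2}}{4} = 6 - \frac{-40 - \left(5 \left(-5\right)\right)^{2}}{4} = 6 - \frac{-40 - \left(-25\right)^{2}}{4} = 6 - \frac{-40 - 625}{4} = 6 - - \frac{665}{4} = 6 + \frac{665}{4} = \frac{689}{4} \approx 172.25$)
$- 131 \left(q + 71\right) = - 131 \left(\frac{689}{4} + 71\right) = \left(-131\right) \frac{973}{4} = - \frac{127463}{4}$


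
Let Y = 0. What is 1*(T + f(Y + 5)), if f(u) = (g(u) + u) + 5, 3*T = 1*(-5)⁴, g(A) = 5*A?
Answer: 730/3 ≈ 243.33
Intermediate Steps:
T = 625/3 (T = (1*(-5)⁴)/3 = (1*625)/3 = (⅓)*625 = 625/3 ≈ 208.33)
f(u) = 5 + 6*u (f(u) = (5*u + u) + 5 = 6*u + 5 = 5 + 6*u)
1*(T + f(Y + 5)) = 1*(625/3 + (5 + 6*(0 + 5))) = 1*(625/3 + (5 + 6*5)) = 1*(625/3 + (5 + 30)) = 1*(625/3 + 35) = 1*(730/3) = 730/3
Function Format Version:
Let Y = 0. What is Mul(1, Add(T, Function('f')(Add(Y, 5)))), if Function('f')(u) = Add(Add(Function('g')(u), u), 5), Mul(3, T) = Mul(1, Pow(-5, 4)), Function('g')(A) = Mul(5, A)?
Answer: Rational(730, 3) ≈ 243.33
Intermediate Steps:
T = Rational(625, 3) (T = Mul(Rational(1, 3), Mul(1, Pow(-5, 4))) = Mul(Rational(1, 3), Mul(1, 625)) = Mul(Rational(1, 3), 625) = Rational(625, 3) ≈ 208.33)
Function('f')(u) = Add(5, Mul(6, u)) (Function('f')(u) = Add(Add(Mul(5, u), u), 5) = Add(Mul(6, u), 5) = Add(5, Mul(6, u)))
Mul(1, Add(T, Function('f')(Add(Y, 5)))) = Mul(1, Add(Rational(625, 3), Add(5, Mul(6, Add(0, 5))))) = Mul(1, Add(Rational(625, 3), Add(5, Mul(6, 5)))) = Mul(1, Add(Rational(625, 3), Add(5, 30))) = Mul(1, Add(Rational(625, 3), 35)) = Mul(1, Rational(730, 3)) = Rational(730, 3)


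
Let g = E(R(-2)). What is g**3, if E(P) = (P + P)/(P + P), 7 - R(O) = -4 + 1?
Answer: 1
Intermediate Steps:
R(O) = 10 (R(O) = 7 - (-4 + 1) = 7 - 1*(-3) = 7 + 3 = 10)
E(P) = 1 (E(P) = (2*P)/((2*P)) = (2*P)*(1/(2*P)) = 1)
g = 1
g**3 = 1**3 = 1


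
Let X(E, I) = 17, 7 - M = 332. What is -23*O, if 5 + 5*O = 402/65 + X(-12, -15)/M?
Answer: -8464/1625 ≈ -5.2086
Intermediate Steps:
M = -325 (M = 7 - 1*332 = 7 - 332 = -325)
O = 368/1625 (O = -1 + (402/65 + 17/(-325))/5 = -1 + (402*(1/65) + 17*(-1/325))/5 = -1 + (402/65 - 17/325)/5 = -1 + (⅕)*(1993/325) = -1 + 1993/1625 = 368/1625 ≈ 0.22646)
-23*O = -23*368/1625 = -8464/1625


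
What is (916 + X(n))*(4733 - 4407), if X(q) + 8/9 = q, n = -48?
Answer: 2544104/9 ≈ 2.8268e+5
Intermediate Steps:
X(q) = -8/9 + q
(916 + X(n))*(4733 - 4407) = (916 + (-8/9 - 48))*(4733 - 4407) = (916 - 440/9)*326 = (7804/9)*326 = 2544104/9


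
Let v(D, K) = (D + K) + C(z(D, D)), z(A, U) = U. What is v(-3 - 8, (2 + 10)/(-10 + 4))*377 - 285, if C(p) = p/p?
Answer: -4809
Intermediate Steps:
C(p) = 1
v(D, K) = 1 + D + K (v(D, K) = (D + K) + 1 = 1 + D + K)
v(-3 - 8, (2 + 10)/(-10 + 4))*377 - 285 = (1 + (-3 - 8) + (2 + 10)/(-10 + 4))*377 - 285 = (1 - 11 + 12/(-6))*377 - 285 = (1 - 11 + 12*(-⅙))*377 - 285 = (1 - 11 - 2)*377 - 285 = -12*377 - 285 = -4524 - 285 = -4809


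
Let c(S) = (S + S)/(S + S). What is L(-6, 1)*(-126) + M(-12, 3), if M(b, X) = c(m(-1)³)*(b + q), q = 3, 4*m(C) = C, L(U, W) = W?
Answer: -135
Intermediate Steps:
m(C) = C/4
c(S) = 1 (c(S) = (2*S)/((2*S)) = (2*S)*(1/(2*S)) = 1)
M(b, X) = 3 + b (M(b, X) = 1*(b + 3) = 1*(3 + b) = 3 + b)
L(-6, 1)*(-126) + M(-12, 3) = 1*(-126) + (3 - 12) = -126 - 9 = -135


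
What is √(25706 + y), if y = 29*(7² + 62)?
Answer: 5*√1157 ≈ 170.07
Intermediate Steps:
y = 3219 (y = 29*(49 + 62) = 29*111 = 3219)
√(25706 + y) = √(25706 + 3219) = √28925 = 5*√1157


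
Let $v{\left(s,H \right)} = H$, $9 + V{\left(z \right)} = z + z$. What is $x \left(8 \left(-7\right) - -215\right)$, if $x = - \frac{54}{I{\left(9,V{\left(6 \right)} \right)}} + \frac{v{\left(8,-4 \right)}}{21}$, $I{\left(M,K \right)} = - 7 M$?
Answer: $106$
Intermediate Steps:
$V{\left(z \right)} = -9 + 2 z$ ($V{\left(z \right)} = -9 + \left(z + z\right) = -9 + 2 z$)
$x = \frac{2}{3}$ ($x = - \frac{54}{\left(-7\right) 9} - \frac{4}{21} = - \frac{54}{-63} - \frac{4}{21} = \left(-54\right) \left(- \frac{1}{63}\right) - \frac{4}{21} = \frac{6}{7} - \frac{4}{21} = \frac{2}{3} \approx 0.66667$)
$x \left(8 \left(-7\right) - -215\right) = \frac{2 \left(8 \left(-7\right) - -215\right)}{3} = \frac{2 \left(-56 + 215\right)}{3} = \frac{2}{3} \cdot 159 = 106$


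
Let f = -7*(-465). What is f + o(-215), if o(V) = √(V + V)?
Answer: 3255 + I*√430 ≈ 3255.0 + 20.736*I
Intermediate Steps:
f = 3255
o(V) = √2*√V (o(V) = √(2*V) = √2*√V)
f + o(-215) = 3255 + √2*√(-215) = 3255 + √2*(I*√215) = 3255 + I*√430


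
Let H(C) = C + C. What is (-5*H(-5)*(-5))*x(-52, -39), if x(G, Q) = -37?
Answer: 9250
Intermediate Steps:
H(C) = 2*C
(-5*H(-5)*(-5))*x(-52, -39) = (-10*(-5)*(-5))*(-37) = (-5*(-10)*(-5))*(-37) = (50*(-5))*(-37) = -250*(-37) = 9250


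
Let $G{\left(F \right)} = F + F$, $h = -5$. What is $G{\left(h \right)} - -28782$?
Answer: $28772$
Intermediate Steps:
$G{\left(F \right)} = 2 F$
$G{\left(h \right)} - -28782 = 2 \left(-5\right) - -28782 = -10 + 28782 = 28772$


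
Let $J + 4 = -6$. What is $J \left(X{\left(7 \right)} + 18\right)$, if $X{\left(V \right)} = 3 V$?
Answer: $-390$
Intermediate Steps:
$J = -10$ ($J = -4 - 6 = -10$)
$J \left(X{\left(7 \right)} + 18\right) = - 10 \left(3 \cdot 7 + 18\right) = - 10 \left(21 + 18\right) = \left(-10\right) 39 = -390$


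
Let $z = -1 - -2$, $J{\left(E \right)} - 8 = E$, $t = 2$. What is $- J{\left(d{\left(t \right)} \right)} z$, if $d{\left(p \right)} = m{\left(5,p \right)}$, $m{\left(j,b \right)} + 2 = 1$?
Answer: $-7$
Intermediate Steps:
$m{\left(j,b \right)} = -1$ ($m{\left(j,b \right)} = -2 + 1 = -1$)
$d{\left(p \right)} = -1$
$J{\left(E \right)} = 8 + E$
$z = 1$ ($z = -1 + 2 = 1$)
$- J{\left(d{\left(t \right)} \right)} z = - (8 - 1) 1 = \left(-1\right) 7 \cdot 1 = \left(-7\right) 1 = -7$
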